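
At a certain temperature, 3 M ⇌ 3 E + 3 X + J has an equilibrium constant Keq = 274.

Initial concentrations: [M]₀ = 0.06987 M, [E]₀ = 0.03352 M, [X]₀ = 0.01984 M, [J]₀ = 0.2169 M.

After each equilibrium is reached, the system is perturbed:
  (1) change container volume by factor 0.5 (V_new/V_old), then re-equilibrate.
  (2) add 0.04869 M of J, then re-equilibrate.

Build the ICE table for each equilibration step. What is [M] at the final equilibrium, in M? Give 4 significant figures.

[M]_eq = 0.004406 M

Q₀ = 1.8704e-07 vs Keq = 274 ⇒ Q<K, forward
Step 1:
                    M           E           X           J
  Initial     0.06987     0.03352     0.01984      0.2169
  Change       -0.069       0.069       0.069       0.023
  Equil    8.7129e-04      0.1025     0.08884      0.2399
  solve Keq expr → x = 0.023; check Q = 274
Then change container volume by factor 0.5 (V_new/V_old).
Step 2:
                    M           E           X           J
  Initial    0.001743       0.205      0.1777      0.4798
  Change      0.00253    -0.00253    -0.00253 -8.4334e-04
  Equil      0.004273      0.2025      0.1751       0.479
  solve Keq expr → x = -8.4334e-04; check Q = 274
Then add 0.04869 M of J.
Step 3:
                    M           E           X           J
  Initial    0.004273      0.2025      0.1751      0.5276
  Change   1.3373e-04 -1.3373e-04 -1.3373e-04 -4.4577e-05
  Equil      0.004406      0.2024       0.175      0.5276
  solve Keq expr → x = -4.4577e-05; check Q = 274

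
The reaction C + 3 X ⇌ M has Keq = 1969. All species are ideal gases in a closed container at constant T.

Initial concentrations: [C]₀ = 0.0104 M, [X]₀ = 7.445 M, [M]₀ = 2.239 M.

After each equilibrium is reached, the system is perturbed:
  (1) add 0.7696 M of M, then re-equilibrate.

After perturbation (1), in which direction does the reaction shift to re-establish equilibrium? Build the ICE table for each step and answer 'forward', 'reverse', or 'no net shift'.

Q₀ = 0.5217 vs Keq = 1969 ⇒ Q<K, forward
Step 1:
                    C           X           M
  I            0.0104       7.445       2.239
  C           -0.0104    -0.03119      0.0104
  E        2.8035e-06       7.414       2.249
  solve Keq expr → x = 0.0104; check Q = 1969
Then add 0.7696 M of M.
Step 2:
                    C           X           M
  I        2.8035e-06       7.414       3.019
  C        9.5916e-07  2.8775e-06 -9.5916e-07
  E        3.7626e-06       7.414       3.019
  solve Keq expr → x = -9.5916e-07; check Q = 1969

Direction: reverse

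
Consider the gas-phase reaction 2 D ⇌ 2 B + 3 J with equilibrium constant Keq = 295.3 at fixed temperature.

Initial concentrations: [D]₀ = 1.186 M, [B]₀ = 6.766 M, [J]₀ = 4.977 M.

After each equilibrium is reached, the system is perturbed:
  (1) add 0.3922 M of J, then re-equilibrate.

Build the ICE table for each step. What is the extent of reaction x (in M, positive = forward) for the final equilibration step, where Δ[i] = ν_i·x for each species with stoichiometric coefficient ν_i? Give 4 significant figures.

x = -0.0658 M

Q₀ = 4012 vs Keq = 295.3 ⇒ Q>K, reverse
Step 1:
                   D          B          J
  Initial      1.186      6.766      4.977
  Change      0.9962    -0.9962     -1.494
  Equil        2.182       5.77      3.483
  solve Keq expr → x = -0.4981; check Q = 295.3
Then add 0.3922 M of J.
Step 2:
                   D          B          J
  Initial      2.182       5.77      3.875
  Change      0.1316    -0.1316    -0.1974
  Equil        2.314      5.638      3.677
  solve Keq expr → x = -0.0658; check Q = 295.3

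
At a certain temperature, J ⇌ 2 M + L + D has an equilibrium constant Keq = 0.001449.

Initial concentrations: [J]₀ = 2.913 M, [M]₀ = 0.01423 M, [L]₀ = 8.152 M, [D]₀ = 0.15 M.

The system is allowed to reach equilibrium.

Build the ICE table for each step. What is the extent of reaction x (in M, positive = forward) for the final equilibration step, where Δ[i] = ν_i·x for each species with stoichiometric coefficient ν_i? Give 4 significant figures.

x = 0.02032 M

Q₀ = 8.5001e-05 vs Keq = 0.001449 ⇒ Q<K, forward
Step 1:
                  J         M         L         D
  init        2.913   0.01423     8.152      0.15
  Δ        -0.02032   0.04065   0.02032   0.02032
  eq          2.893   0.05488     8.172    0.1703
  solve Keq expr → x = 0.02032; check Q = 0.001449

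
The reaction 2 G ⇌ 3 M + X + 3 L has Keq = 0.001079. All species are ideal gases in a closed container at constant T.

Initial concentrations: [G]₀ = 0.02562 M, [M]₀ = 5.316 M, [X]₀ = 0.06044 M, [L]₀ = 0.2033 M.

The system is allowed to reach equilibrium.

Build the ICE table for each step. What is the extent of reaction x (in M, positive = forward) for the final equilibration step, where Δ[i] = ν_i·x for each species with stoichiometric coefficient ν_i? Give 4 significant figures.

Q₀ = 116.2 vs Keq = 0.001079 ⇒ Q>K, reverse
Step 1:
                   G          M          X          L
  I          0.02562      5.316    0.06044     0.2033
  C            0.113    -0.1695    -0.0565    -0.1695
  E           0.1386      5.146    0.00394     0.0338
  solve Keq expr → x = -0.0565; check Q = 0.001079

x = -0.0565 M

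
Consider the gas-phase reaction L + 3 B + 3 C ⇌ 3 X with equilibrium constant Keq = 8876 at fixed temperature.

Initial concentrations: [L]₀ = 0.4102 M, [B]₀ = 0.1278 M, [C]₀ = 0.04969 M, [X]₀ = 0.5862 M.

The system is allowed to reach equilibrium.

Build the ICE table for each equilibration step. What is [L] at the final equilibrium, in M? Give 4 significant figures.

[L]_eq = 0.441 M

Q₀ = 1.9175e+06 vs Keq = 8876 ⇒ Q>K, reverse
Step 1:
                    L           B           C           X
  I            0.4102      0.1278     0.04969      0.5862
  C           0.03083      0.0925      0.0925     -0.0925
  E             0.441      0.2203      0.1422      0.4937
  solve Keq expr → x = -0.03083; check Q = 8876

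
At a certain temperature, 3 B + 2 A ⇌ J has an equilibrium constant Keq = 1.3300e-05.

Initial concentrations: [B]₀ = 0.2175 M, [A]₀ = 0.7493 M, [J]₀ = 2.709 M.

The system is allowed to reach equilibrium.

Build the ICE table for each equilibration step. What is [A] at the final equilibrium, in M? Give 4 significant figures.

[A]_eq = 5.759 M

Q₀ = 468.9 vs Keq = 1.3300e-05 ⇒ Q>K, reverse
Step 1:
                    B           A           J
  Initial      0.2175      0.7493       2.709
  Change        7.515        5.01      -2.505
  Equil         7.733       5.759       0.204
  solve Keq expr → x = -2.505; check Q = 1.3300e-05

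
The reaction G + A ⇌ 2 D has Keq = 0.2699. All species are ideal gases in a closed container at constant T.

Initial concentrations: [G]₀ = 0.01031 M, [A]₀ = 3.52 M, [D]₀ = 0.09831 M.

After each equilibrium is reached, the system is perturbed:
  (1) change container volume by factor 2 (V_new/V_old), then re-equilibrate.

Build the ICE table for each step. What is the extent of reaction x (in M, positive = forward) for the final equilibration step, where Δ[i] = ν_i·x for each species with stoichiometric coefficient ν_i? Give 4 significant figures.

x = 0 M

Q₀ = 0.2663 vs Keq = 0.2699 ⇒ Q<K, forward
Step 1:
                  G         A         D
  I         0.01031      3.52   0.09831
  C       -9.6655e-05 -9.6655e-05 1.9331e-04
  E         0.01021      3.52    0.0985
  solve Keq expr → x = 9.6655e-05; check Q = 0.2699
Then change container volume by factor 2 (V_new/V_old).
Step 2:
                  G         A         D
  I        0.005107      1.76   0.04925
  C               0         0         0
  E        0.005107      1.76   0.04925
  solve Keq expr → x = 0; check Q = 0.2699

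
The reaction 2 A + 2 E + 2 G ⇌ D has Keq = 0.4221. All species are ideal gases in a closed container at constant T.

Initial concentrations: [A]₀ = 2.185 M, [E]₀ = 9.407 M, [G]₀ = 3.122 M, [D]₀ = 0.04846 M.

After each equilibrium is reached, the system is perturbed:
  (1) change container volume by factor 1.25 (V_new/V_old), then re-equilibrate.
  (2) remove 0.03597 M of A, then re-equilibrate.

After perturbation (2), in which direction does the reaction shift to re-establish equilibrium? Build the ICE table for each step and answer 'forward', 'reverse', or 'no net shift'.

Q₀ = 1.1768e-05 vs Keq = 0.4221 ⇒ Q<K, forward
Step 1:
                   A          E          G          D
  I            2.185      9.407      3.122    0.04846
  C           -1.996     -1.996     -1.996     0.9981
  E           0.1887      7.411      1.126      1.047
  solve Keq expr → x = 0.9981; check Q = 0.4221
Then change container volume by factor 1.25 (V_new/V_old).
Step 2:
                   A          E          G          D
  I            0.151      5.929     0.9006     0.8373
  C          0.08167    0.08167    0.08167   -0.04084
  E           0.2327       6.01     0.9823     0.7964
  solve Keq expr → x = -0.04084; check Q = 0.4221
Then remove 0.03597 M of A.
Step 3:
                   A          E          G          D
  I           0.1967       6.01     0.9823     0.7964
  C          0.02686    0.02686    0.02686   -0.01343
  E           0.2236      6.037      1.009      0.783
  solve Keq expr → x = -0.01343; check Q = 0.4221

Direction: reverse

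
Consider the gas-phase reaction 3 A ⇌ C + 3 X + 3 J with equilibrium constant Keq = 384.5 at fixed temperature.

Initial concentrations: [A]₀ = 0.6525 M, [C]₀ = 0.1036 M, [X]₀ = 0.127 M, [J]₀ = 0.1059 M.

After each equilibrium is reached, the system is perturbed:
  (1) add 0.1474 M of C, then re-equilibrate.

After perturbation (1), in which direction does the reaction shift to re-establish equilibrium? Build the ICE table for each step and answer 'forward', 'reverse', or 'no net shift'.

Q₀ = 9.0723e-07 vs Keq = 384.5 ⇒ Q<K, forward
Step 1:
                  A         C         X         J
  I          0.6525    0.1036     0.127    0.1059
  C         -0.6044    0.2015    0.6044    0.6044
  E          0.0481    0.3051    0.7314    0.7103
  solve Keq expr → x = 0.2015; check Q = 384.5
Then add 0.1474 M of C.
Step 2:
                  A         C         X         J
  I          0.0481    0.4525    0.7314    0.7103
  C        0.005798 -0.001933 -0.005798 -0.005798
  E         0.05389    0.4505    0.7256    0.7045
  solve Keq expr → x = -0.001933; check Q = 384.5

Direction: reverse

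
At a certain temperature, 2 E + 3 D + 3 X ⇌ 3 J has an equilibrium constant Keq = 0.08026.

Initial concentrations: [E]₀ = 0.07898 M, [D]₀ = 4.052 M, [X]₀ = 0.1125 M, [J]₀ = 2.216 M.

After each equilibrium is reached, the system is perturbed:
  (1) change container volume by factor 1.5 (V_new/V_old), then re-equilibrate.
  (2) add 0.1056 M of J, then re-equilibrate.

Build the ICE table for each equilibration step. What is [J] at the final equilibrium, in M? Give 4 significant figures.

[J]_eq = 0.8309 M

Q₀ = 1.8417e+04 vs Keq = 0.08026 ⇒ Q>K, reverse
Step 1:
                   E          D          X          J
  Initial    0.07898      4.052     0.1125      2.216
  Change      0.5401     0.8102     0.8102    -0.8102
  Equil       0.6191      4.862     0.9227      1.406
  solve Keq expr → x = -0.2701; check Q = 0.08026
Then change container volume by factor 1.5 (V_new/V_old).
Step 2:
                   E          D          X          J
  Initial     0.4127      3.241     0.6151     0.9372
  Change      0.1167     0.1751     0.1751    -0.1751
  Equil       0.5294      3.417     0.7902     0.7621
  solve Keq expr → x = -0.05835; check Q = 0.08026
Then add 0.1056 M of J.
Step 3:
                   E          D          X          J
  Initial     0.5294      3.417     0.7902     0.8677
  Change     0.02453     0.0368     0.0368    -0.0368
  Equil        0.554      3.453      0.827     0.8309
  solve Keq expr → x = -0.01227; check Q = 0.08026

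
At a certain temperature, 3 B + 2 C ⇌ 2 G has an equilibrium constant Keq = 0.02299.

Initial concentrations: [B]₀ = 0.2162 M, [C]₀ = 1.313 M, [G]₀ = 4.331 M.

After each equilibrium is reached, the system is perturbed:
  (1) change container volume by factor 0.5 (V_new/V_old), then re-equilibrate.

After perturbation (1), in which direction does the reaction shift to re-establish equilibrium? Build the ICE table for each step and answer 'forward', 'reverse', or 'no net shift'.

Direction: forward

Q₀ = 1077 vs Keq = 0.02299 ⇒ Q>K, reverse
Step 1:
                    B           C           G
  init         0.2162       1.313       4.331
  Δ             2.775        1.85       -1.85
  eq            2.991       3.163       2.481
  solve Keq expr → x = -0.925; check Q = 0.02299
Then change container volume by factor 0.5 (V_new/V_old).
Step 2:
                    B           C           G
  init          5.982       6.326       4.962
  Δ            -1.926      -1.284       1.284
  eq            4.056       5.042       6.246
  solve Keq expr → x = 0.642; check Q = 0.02299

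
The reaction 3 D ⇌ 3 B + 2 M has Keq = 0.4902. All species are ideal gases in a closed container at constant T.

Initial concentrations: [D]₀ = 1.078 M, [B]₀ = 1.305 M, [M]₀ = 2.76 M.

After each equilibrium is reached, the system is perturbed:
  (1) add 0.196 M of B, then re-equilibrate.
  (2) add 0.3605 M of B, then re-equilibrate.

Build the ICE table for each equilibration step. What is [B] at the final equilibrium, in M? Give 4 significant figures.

Q₀ = 13.51 vs Keq = 0.4902 ⇒ Q>K, reverse
Step 1:
                    D           B           M
  Initial       1.078       1.305        2.76
  Change       0.5738     -0.5738     -0.3826
  Equil         1.652      0.7312       2.377
  solve Keq expr → x = -0.1913; check Q = 0.4902
Then add 0.196 M of B.
Step 2:
                    D           B           M
  Initial       1.652      0.9272       2.377
  Change        0.123      -0.123    -0.08198
  Equil         1.775      0.8042       2.295
  solve Keq expr → x = -0.04099; check Q = 0.4902
Then add 0.3605 M of B.
Step 3:
                    D           B           M
  Initial       1.775       1.165       2.295
  Change       0.2201     -0.2201     -0.1467
  Equil         1.995      0.9446       2.149
  solve Keq expr → x = -0.07336; check Q = 0.4902

[B]_eq = 0.9446 M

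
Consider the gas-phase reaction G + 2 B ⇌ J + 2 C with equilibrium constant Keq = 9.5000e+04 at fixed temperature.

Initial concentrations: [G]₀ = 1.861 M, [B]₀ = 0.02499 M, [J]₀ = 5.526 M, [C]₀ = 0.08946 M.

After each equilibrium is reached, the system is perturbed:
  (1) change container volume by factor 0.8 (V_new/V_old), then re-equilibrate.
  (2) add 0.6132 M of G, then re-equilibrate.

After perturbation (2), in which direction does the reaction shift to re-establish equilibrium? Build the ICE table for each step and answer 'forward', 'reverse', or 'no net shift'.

Direction: forward

Q₀ = 38.05 vs Keq = 9.5000e+04 ⇒ Q<K, forward
Step 1:
                   G          B          J          C
  init         1.861    0.02499      5.526    0.08946
  Δ         -0.01218   -0.02435    0.01218    0.02435
  eq           1.849 6.3908e-04      5.538     0.1138
  solve Keq expr → x = 0.01218; check Q = 9.5000e+04
Then change container volume by factor 0.8 (V_new/V_old).
Step 2:
                   G          B          J          C
  init         2.311 7.9885e-04      6.923     0.1423
  Δ                0          0          0          0
  eq           2.311 7.9885e-04      6.923     0.1423
  solve Keq expr → x = 0; check Q = 9.5000e+04
Then add 0.6132 M of G.
Step 3:
                   G          B          J          C
  init         2.924 7.9885e-04      6.923     0.1423
  Δ       -4.4116e-05 -8.8232e-05 4.4116e-05 8.8232e-05
  eq           2.924 7.1062e-04      6.923     0.1424
  solve Keq expr → x = 4.4116e-05; check Q = 9.5000e+04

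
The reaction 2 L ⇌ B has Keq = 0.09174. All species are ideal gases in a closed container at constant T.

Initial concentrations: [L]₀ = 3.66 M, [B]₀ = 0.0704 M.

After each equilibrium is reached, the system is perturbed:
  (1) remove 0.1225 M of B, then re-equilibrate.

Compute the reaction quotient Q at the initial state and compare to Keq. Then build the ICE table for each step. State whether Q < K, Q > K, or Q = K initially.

Q₀ = 0.005255 vs Keq = 0.09174 ⇒ Q<K, forward
Step 1:
                    L           B
  I              3.66      0.0704
  C             -1.08      0.5401
  E              2.58      0.6105
  solve Keq expr → x = 0.5401; check Q = 0.09174
Then remove 0.1225 M of B.
Step 2:
                    L           B
  I              2.58       0.488
  C           -0.1274     0.06369
  E             2.452      0.5517
  solve Keq expr → x = 0.06369; check Q = 0.09174

Q₀ = 0.005255; Q < K (proceeds forward)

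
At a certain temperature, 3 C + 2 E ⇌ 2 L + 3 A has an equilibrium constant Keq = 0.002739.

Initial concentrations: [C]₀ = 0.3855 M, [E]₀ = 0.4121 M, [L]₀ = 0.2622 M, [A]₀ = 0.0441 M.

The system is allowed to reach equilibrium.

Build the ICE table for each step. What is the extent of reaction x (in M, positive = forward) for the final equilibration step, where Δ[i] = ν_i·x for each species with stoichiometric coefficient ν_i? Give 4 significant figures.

x = 0.006994 M

Q₀ = 6.0604e-04 vs Keq = 0.002739 ⇒ Q<K, forward
Step 1:
                  C         E         L         A
  I          0.3855    0.4121    0.2622    0.0441
  C        -0.02098  -0.01399   0.01399   0.02098
  E          0.3645    0.3981    0.2762   0.06508
  solve Keq expr → x = 0.006994; check Q = 0.002739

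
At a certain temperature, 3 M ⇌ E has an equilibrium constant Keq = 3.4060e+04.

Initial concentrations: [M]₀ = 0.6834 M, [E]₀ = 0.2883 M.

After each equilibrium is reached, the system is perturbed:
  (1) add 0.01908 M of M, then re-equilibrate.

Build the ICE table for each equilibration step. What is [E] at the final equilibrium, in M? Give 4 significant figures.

[E]_eq = 0.5142 M

Q₀ = 0.9033 vs Keq = 3.4060e+04 ⇒ Q<K, forward
Step 1:
                    M           E
  init         0.6834      0.2883
  Δ           -0.6588      0.2196
  eq          0.02461      0.5079
  solve Keq expr → x = 0.2196; check Q = 3.4060e+04
Then add 0.01908 M of M.
Step 2:
                    M           E
  init        0.04369      0.5079
  Δ          -0.01898    0.006326
  eq          0.02472      0.5142
  solve Keq expr → x = 0.006326; check Q = 3.4060e+04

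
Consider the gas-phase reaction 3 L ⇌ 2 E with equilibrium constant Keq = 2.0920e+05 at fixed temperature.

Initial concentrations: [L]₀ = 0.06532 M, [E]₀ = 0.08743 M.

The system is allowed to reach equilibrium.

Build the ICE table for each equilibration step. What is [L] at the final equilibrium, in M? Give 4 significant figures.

Q₀ = 27.43 vs Keq = 2.0920e+05 ⇒ Q<K, forward
Step 1:
                   L          E
  I          0.06532    0.08743
  C         -0.06104    0.04069
  E         0.004281     0.1281
  solve Keq expr → x = 0.02035; check Q = 2.0920e+05

[L]_eq = 0.004281 M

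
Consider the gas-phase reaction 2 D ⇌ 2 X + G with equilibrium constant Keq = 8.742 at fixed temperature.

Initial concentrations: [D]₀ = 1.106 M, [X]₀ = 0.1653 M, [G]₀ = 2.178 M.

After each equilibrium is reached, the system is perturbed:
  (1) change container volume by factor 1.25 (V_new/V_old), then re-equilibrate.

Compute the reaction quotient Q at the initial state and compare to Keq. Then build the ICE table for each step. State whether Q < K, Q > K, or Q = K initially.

Q₀ = 0.04865; Q < K (proceeds forward)

Q₀ = 0.04865 vs Keq = 8.742 ⇒ Q<K, forward
Step 1:
                   D          X          G
  I            1.106     0.1653      2.178
  C          -0.6625     0.6625     0.3313
  E           0.4435     0.8278      2.509
  solve Keq expr → x = 0.3313; check Q = 8.742
Then change container volume by factor 1.25 (V_new/V_old).
Step 2:
                   D          X          G
  I           0.3548     0.6622      2.007
  C         -0.02464    0.02464    0.01232
  E           0.3302     0.6869       2.02
  solve Keq expr → x = 0.01232; check Q = 8.742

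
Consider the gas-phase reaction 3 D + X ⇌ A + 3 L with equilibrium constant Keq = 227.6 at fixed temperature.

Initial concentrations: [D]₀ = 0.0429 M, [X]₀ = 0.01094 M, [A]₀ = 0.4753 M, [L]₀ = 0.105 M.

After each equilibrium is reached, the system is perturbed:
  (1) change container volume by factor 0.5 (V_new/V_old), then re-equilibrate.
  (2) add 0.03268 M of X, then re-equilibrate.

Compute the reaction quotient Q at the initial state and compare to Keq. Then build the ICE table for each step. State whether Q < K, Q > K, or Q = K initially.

Q₀ = 637; Q > K (proceeds reverse)

Q₀ = 637 vs Keq = 227.6 ⇒ Q>K, reverse
Step 1:
                    D           X           A           L
  Initial      0.0429     0.01094      0.4753       0.105
  Change     0.008477    0.002826   -0.002826   -0.008477
  Equil       0.05138     0.01377      0.4725     0.09652
  solve Keq expr → x = -0.002826; check Q = 227.6
Then change container volume by factor 0.5 (V_new/V_old).
Step 2:
                    D           X           A           L
  Initial      0.1028     0.02753      0.9449       0.193
  Change            0           0           0           0
  Equil        0.1028     0.02753      0.9449       0.193
  solve Keq expr → x = 0; check Q = 227.6
Then add 0.03268 M of X.
Step 3:
                    D           X           A           L
  Initial      0.1028     0.06021      0.9449       0.193
  Change     -0.01487   -0.004956    0.004956     0.01487
  Equil       0.08789     0.05526      0.9499      0.2079
  solve Keq expr → x = 0.004956; check Q = 227.6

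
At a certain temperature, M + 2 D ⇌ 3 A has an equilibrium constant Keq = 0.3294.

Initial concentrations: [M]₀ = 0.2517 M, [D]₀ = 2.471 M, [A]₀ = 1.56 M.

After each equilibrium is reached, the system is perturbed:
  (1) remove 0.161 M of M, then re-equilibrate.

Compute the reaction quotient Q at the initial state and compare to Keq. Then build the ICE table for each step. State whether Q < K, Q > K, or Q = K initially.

Q₀ = 2.47; Q > K (proceeds reverse)

Q₀ = 2.47 vs Keq = 0.3294 ⇒ Q>K, reverse
Step 1:
                    M           D           A
  I            0.2517       2.471        1.56
  C            0.1743      0.3486     -0.5229
  E             0.426        2.82       1.037
  solve Keq expr → x = -0.1743; check Q = 0.3294
Then remove 0.161 M of M.
Step 2:
                    M           D           A
  I             0.265        2.82       1.037
  C            0.0337     0.06741     -0.1011
  E            0.2987       2.887       0.936
  solve Keq expr → x = -0.0337; check Q = 0.3294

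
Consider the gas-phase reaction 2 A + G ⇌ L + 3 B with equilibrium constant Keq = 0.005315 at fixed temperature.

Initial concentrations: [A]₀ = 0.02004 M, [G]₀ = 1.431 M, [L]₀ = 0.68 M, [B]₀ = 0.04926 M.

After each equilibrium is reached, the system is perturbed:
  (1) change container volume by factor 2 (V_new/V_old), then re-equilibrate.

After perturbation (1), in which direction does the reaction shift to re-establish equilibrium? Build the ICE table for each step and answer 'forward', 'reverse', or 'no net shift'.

Direction: forward

Q₀ = 0.1414 vs Keq = 0.005315 ⇒ Q>K, reverse
Step 1:
                    A           G           L           B
  I           0.02004       1.431        0.68     0.04926
  C           0.01637    0.008183   -0.008183    -0.02455
  E           0.03641       1.439      0.6718     0.02471
  solve Keq expr → x = -0.008183; check Q = 0.005315
Then change container volume by factor 2 (V_new/V_old).
Step 2:
                    A           G           L           B
  I            0.0182      0.7196      0.3359     0.01236
  C         -0.001537 -7.6862e-04  7.6862e-04    0.002306
  E           0.01667      0.7188      0.3367     0.01466
  solve Keq expr → x = 7.6862e-04; check Q = 0.005315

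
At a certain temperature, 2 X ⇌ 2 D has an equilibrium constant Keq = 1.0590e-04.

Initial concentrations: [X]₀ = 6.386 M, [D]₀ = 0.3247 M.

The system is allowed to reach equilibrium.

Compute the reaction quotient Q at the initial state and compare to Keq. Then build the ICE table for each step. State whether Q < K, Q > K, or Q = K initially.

Q₀ = 0.002585; Q > K (proceeds reverse)

Q₀ = 0.002585 vs Keq = 1.0590e-04 ⇒ Q>K, reverse
Step 1:
                  X         D
  Initial     6.386    0.3247
  Change     0.2563   -0.2563
  Equil       6.642   0.06835
  solve Keq expr → x = -0.1282; check Q = 1.0590e-04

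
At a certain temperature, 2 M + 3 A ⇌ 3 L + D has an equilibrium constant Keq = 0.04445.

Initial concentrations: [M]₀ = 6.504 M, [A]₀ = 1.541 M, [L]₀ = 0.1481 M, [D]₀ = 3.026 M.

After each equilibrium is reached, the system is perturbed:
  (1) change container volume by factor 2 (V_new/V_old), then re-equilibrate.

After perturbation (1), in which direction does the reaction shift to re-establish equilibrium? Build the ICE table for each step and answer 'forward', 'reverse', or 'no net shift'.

Q₀ = 6.3499e-05 vs Keq = 0.04445 ⇒ Q<K, forward
Step 1:
                    M           A           L           D
  init          6.504       1.541      0.1481       3.026
  Δ           -0.4019     -0.6029      0.6029       0.201
  eq            6.102      0.9381       0.751       3.227
  solve Keq expr → x = 0.201; check Q = 0.04445
Then change container volume by factor 2 (V_new/V_old).
Step 2:
                    M           A           L           D
  init          3.051      0.4691      0.3755       1.613
  Δ           0.03028     0.04541    -0.04541    -0.01514
  eq            3.081      0.5145      0.3301       1.598
  solve Keq expr → x = -0.01514; check Q = 0.04445

Direction: reverse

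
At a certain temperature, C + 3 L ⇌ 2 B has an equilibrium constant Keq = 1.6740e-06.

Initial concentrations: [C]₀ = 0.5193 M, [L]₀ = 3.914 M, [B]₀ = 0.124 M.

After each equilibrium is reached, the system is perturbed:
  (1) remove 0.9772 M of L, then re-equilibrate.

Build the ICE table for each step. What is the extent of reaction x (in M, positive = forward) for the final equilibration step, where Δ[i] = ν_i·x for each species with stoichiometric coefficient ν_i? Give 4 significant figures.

x = -0.001357 M

Q₀ = 4.9381e-04 vs Keq = 1.6740e-06 ⇒ Q>K, reverse
Step 1:
                    C           L           B
  I            0.5193       3.914       0.124
  C           0.05794      0.1738     -0.1159
  E            0.5772       4.088    0.008124
  solve Keq expr → x = -0.05794; check Q = 1.6740e-06
Then remove 0.9772 M of L.
Step 2:
                    C           L           B
  I            0.5772       3.111    0.008124
  C          0.001357    0.004072   -0.002715
  E            0.5786       3.115     0.00541
  solve Keq expr → x = -0.001357; check Q = 1.6740e-06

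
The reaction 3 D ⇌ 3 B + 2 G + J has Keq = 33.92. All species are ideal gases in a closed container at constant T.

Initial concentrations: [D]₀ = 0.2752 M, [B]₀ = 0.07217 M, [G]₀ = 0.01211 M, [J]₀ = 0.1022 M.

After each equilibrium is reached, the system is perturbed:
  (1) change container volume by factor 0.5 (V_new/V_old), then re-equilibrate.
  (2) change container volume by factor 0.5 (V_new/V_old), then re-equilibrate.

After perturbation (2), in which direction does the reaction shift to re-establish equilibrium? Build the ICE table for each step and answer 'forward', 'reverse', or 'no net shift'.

Direction: reverse

Q₀ = 2.7031e-07 vs Keq = 33.92 ⇒ Q<K, forward
Step 1:
                   D          B          G          J
  init        0.2752    0.07217    0.01211     0.1022
  Δ          -0.2565     0.2565      0.171    0.08549
  eq         0.01874     0.3286     0.1831     0.1877
  solve Keq expr → x = 0.08549; check Q = 33.92
Then change container volume by factor 0.5 (V_new/V_old).
Step 2:
                   D          B          G          J
  init       0.03748     0.6573     0.3662     0.3754
  Δ          0.03067   -0.03067   -0.02045   -0.01022
  eq         0.06815     0.6266     0.3457     0.3651
  solve Keq expr → x = -0.01022; check Q = 33.92
Then change container volume by factor 0.5 (V_new/V_old).
Step 3:
                   D          B          G          J
  init        0.1363      1.253     0.6914     0.7303
  Δ           0.0961    -0.0961   -0.06407   -0.03203
  eq          0.2324      1.157     0.6274     0.6983
  solve Keq expr → x = -0.03203; check Q = 33.92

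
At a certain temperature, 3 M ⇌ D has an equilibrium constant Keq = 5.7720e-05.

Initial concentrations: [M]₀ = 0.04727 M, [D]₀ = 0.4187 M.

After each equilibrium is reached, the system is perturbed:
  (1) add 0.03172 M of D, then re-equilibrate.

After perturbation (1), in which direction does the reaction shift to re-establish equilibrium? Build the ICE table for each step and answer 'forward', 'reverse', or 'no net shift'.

Q₀ = 3964 vs Keq = 5.7720e-05 ⇒ Q>K, reverse
Step 1:
                   M          D
  Initial    0.04727     0.4187
  Change       1.256    -0.4186
  Equil        1.303 1.2769e-04
  solve Keq expr → x = -0.4186; check Q = 5.7720e-05
Then add 0.03172 M of D.
Step 2:
                   M          D
  Initial      1.303    0.03185
  Change     0.09507   -0.03169
  Equil        1.398 1.5773e-04
  solve Keq expr → x = -0.03169; check Q = 5.7720e-05

Direction: reverse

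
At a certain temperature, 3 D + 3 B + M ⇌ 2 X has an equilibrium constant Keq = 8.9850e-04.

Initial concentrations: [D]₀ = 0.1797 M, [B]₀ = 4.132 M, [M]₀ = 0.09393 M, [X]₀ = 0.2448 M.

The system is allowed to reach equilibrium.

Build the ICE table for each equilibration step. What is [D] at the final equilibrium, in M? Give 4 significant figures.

[D]_eq = 0.4843 M

Q₀ = 1.558 vs Keq = 8.9850e-04 ⇒ Q>K, reverse
Step 1:
                   D          B          M          X
  init        0.1797      4.132    0.09393     0.2448
  Δ           0.3046     0.3046     0.1015    -0.2031
  eq          0.4843      4.437     0.1955    0.04174
  solve Keq expr → x = -0.1015; check Q = 8.9850e-04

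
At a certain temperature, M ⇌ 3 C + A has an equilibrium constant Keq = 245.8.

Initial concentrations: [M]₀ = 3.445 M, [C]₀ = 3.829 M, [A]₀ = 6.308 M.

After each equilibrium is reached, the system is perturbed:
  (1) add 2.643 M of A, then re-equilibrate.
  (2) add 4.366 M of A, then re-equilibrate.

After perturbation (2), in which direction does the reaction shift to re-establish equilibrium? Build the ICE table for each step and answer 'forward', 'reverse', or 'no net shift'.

Q₀ = 102.8 vs Keq = 245.8 ⇒ Q<K, forward
Step 1:
                    M           C           A
  Initial       3.445       3.829       6.308
  Change       -0.343       1.029       0.343
  Equil         3.102       4.858       6.651
  solve Keq expr → x = 0.343; check Q = 245.8
Then add 2.643 M of A.
Step 2:
                    M           C           A
  Initial       3.102       4.858       9.294
  Change       0.1416     -0.4249     -0.1416
  Equil         3.244       4.433       9.152
  solve Keq expr → x = -0.1416; check Q = 245.8
Then add 4.366 M of A.
Step 3:
                    M           C           A
  Initial       3.244       4.433       13.52
  Change       0.1548     -0.4643     -0.1548
  Equil         3.398       3.969       13.36
  solve Keq expr → x = -0.1548; check Q = 245.8

Direction: reverse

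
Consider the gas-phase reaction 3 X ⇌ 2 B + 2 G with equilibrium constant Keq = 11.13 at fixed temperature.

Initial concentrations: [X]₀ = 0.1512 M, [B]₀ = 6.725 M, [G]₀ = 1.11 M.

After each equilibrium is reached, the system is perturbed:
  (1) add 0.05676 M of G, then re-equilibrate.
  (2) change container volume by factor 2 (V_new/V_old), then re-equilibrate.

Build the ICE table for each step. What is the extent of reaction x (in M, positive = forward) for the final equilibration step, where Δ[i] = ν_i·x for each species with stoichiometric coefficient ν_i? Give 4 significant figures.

Q₀ = 1.6120e+04 vs Keq = 11.13 ⇒ Q>K, reverse
Step 1:
                   X          B          G
  init        0.1512      6.725       1.11
  Δ           0.8504    -0.5669    -0.5669
  eq           1.002      6.158     0.5431
  solve Keq expr → x = -0.2835; check Q = 11.13
Then add 0.05676 M of G.
Step 2:
                   X          B          G
  init         1.002      6.158     0.5998
  Δ          0.03663   -0.02442   -0.02442
  eq           1.038      6.134     0.5754
  solve Keq expr → x = -0.01221; check Q = 11.13
Then change container volume by factor 2 (V_new/V_old).
Step 3:
                   X          B          G
  init        0.5191      3.067     0.2877
  Δ         -0.06348    0.04232    0.04232
  eq          0.4556      3.109       0.33
  solve Keq expr → x = 0.02116; check Q = 11.13

x = 0.02116 M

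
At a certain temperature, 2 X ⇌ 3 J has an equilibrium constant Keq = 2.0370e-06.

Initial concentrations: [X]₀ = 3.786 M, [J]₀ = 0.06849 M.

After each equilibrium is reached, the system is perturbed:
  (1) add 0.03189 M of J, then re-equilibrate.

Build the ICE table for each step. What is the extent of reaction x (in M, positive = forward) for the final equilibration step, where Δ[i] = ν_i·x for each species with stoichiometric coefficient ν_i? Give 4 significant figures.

x = -0.01059 M

Q₀ = 2.2414e-05 vs Keq = 2.0370e-06 ⇒ Q>K, reverse
Step 1:
                  X         J
  Initial     3.786   0.06849
  Change    0.02504  -0.03756
  Equil       3.811   0.03093
  solve Keq expr → x = -0.01252; check Q = 2.0370e-06
Then add 0.03189 M of J.
Step 2:
                  X         J
  Initial     3.811   0.06282
  Change    0.02118  -0.03178
  Equil       3.832   0.03104
  solve Keq expr → x = -0.01059; check Q = 2.0370e-06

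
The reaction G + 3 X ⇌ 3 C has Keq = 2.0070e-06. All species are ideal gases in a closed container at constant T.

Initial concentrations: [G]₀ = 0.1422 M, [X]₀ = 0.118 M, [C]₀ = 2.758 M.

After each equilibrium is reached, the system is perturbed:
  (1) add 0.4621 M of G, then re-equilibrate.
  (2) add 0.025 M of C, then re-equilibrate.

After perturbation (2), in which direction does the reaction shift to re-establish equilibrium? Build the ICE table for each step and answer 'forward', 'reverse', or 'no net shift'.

Q₀ = 8.9792e+04 vs Keq = 2.0070e-06 ⇒ Q>K, reverse
Step 1:
                    G           X           C
  init         0.1422       0.118       2.758
  Δ            0.9072       2.722      -2.722
  eq            1.049        2.84      0.0364
  solve Keq expr → x = -0.9072; check Q = 2.0070e-06
Then add 0.4621 M of G.
Step 2:
                    G           X           C
  init          1.512        2.84      0.0364
  Δ         -0.001542   -0.004627    0.004627
  eq             1.51       2.835     0.04103
  solve Keq expr → x = 0.001542; check Q = 2.0070e-06
Then add 0.025 M of C.
Step 3:
                    G           X           C
  init           1.51       2.835     0.06603
  Δ           0.00819     0.02457    -0.02457
  eq            1.518        2.86     0.04146
  solve Keq expr → x = -0.00819; check Q = 2.0070e-06

Direction: reverse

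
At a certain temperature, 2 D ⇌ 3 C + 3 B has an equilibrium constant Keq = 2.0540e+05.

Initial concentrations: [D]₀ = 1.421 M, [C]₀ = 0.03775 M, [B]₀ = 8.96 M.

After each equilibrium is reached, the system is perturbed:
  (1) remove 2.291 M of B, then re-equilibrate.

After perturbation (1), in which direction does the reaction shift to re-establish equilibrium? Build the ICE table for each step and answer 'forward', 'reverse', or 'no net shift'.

Q₀ = 0.01916 vs Keq = 2.0540e+05 ⇒ Q<K, forward
Step 1:
                    D           C           B
  I             1.421     0.03775        8.96
  C            -1.221       1.832       1.832
  E            0.1999       1.869       10.79
  solve Keq expr → x = 0.6105; check Q = 2.0540e+05
Then remove 2.291 M of B.
Step 2:
                    D           C           B
  I            0.1999       1.869       8.501
  C          -0.04975     0.07462     0.07462
  E            0.1502       1.944       8.575
  solve Keq expr → x = 0.02487; check Q = 2.0540e+05

Direction: forward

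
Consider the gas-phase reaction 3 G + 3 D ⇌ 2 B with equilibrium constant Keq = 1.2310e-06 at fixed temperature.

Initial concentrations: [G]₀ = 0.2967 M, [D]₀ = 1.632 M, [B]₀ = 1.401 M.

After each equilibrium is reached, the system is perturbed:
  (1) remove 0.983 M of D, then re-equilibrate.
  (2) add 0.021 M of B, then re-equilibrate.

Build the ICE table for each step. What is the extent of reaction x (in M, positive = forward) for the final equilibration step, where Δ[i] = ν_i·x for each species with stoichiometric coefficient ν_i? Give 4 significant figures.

x = -0.01017 M

Q₀ = 17.29 vs Keq = 1.2310e-06 ⇒ Q>K, reverse
Step 1:
                   G          D          B
  I           0.2967      1.632      1.401
  C            2.059      2.059     -1.373
  E            2.356      3.691    0.02844
  solve Keq expr → x = -0.6863; check Q = 1.2310e-06
Then remove 0.983 M of D.
Step 2:
                   G          D          B
  I            2.356      2.708    0.02844
  C          0.01536    0.01536   -0.01024
  E            2.371      2.723     0.0182
  solve Keq expr → x = -0.00512; check Q = 1.2310e-06
Then add 0.021 M of B.
Step 3:
                   G          D          B
  I            2.371      2.723     0.0392
  C           0.0305     0.0305   -0.02034
  E            2.401      2.754    0.01887
  solve Keq expr → x = -0.01017; check Q = 1.2310e-06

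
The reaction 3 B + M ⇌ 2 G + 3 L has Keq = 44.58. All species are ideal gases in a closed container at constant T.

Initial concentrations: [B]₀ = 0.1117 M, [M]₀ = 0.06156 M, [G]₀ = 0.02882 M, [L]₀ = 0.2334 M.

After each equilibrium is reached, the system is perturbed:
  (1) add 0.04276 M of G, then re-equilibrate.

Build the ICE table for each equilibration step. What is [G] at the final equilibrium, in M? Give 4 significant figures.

Q₀ = 0.1231 vs Keq = 44.58 ⇒ Q<K, forward
Step 1:
                    B           M           G           L
  I            0.1117     0.06156     0.02882      0.2334
  C          -0.06762    -0.02254     0.04508     0.06762
  E           0.04408     0.03902      0.0739       0.301
  solve Keq expr → x = 0.02254; check Q = 44.58
Then add 0.04276 M of G.
Step 2:
                    B           M           G           L
  I           0.04408     0.03902      0.1167       0.301
  C          0.009985    0.003328   -0.006656   -0.009985
  E           0.05406     0.04235        0.11       0.291
  solve Keq expr → x = -0.003328; check Q = 44.58

[G]_eq = 0.11 M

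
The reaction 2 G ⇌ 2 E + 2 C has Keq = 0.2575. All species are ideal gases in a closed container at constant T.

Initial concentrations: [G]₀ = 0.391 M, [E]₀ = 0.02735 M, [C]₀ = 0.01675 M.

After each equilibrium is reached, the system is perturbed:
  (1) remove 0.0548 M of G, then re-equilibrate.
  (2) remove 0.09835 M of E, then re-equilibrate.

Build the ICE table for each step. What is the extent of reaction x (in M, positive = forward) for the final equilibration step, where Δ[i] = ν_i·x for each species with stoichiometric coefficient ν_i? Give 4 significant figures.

Q₀ = 1.3727e-06 vs Keq = 0.2575 ⇒ Q<K, forward
Step 1:
                   G          E          C
  I            0.391    0.02735    0.01675
  C          -0.2477     0.2477     0.2477
  E           0.1433      0.275     0.2644
  solve Keq expr → x = 0.1238; check Q = 0.2575
Then remove 0.0548 M of G.
Step 2:
                   G          E          C
  I          0.08852      0.275     0.2644
  C          0.02727   -0.02727   -0.02727
  E           0.1158     0.2478     0.2372
  solve Keq expr → x = -0.01364; check Q = 0.2575
Then remove 0.09835 M of E.
Step 3:
                   G          E          C
  I           0.1158     0.1494     0.2372
  C         -0.02537    0.02537    0.02537
  E          0.09042     0.1748     0.2625
  solve Keq expr → x = 0.01268; check Q = 0.2575

x = 0.01268 M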